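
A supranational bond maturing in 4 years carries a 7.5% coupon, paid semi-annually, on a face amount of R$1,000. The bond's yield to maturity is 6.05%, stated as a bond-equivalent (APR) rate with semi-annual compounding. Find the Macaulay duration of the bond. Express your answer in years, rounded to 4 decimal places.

Periodic yield y = 0.03025. Discount each cash flow and weight by its period:
  t   CF        PV=CF/(1+0.03025)^t    t·PV
  1        37.50        36.3989        36.3989
  2        37.50        35.3302        70.6604
  3        37.50        34.2928       102.8785
  4        37.50        33.2859       133.1437
  5        37.50        32.3086       161.5430
  6        37.50        31.3600       188.1598
  7        37.50        30.4392       213.0742
  8     1,037.50       817.4235     6,539.3880
  Σ                  1,050.8391     7,445.2466
Price P = Σ PV = 1,050.8391.
Macaulay duration = Σ(t·PV) / P = 7,445.2466 / 1,050.8391 = 7.08505 half-year periods.
In years: 7.08505 / 2 = 3.54252 years.

3.5425 years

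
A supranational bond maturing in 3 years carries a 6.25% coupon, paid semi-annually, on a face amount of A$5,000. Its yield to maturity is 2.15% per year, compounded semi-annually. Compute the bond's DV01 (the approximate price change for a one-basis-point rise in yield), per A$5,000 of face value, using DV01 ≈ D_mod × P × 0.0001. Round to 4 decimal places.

A$1.5468

Periodic yield y = 0.01075.
  t   CF        PV=CF/(1+0.01075)^t    t·PV
  1       156.25       154.5882       154.5882
  2       156.25       152.9440       305.8881
  3       156.25       151.3174       453.9521
  4       156.25       149.7080       598.8320
  5       156.25       148.1158       740.5788
  6     5,156.25     4,835.8349    29,015.0094
  Σ                  5,592.5082    31,268.8486
P = 5,592.5082; D_Mac = 5.59120 half-year periods = 2.79560 yrs; D_mod = 2.76587 yrs.
DV01 ≈ 2.76587 × 5,592.5082 × 0.0001 = 1.546814.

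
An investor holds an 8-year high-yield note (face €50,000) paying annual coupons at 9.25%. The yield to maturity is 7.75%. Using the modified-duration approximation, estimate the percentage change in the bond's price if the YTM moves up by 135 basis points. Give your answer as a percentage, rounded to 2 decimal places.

Periodic yield y = 0.0775. Modified duration first:
  t   CF        PV=CF/(1+0.0775)^t    t·PV
  1     4,625.00     4,292.3434     4,292.3434
  2     4,625.00     3,983.6134     7,967.2267
  3     4,625.00     3,697.0890    11,091.2669
  4     4,625.00     3,431.1730    13,724.6922
  5     4,625.00     3,184.3833    15,921.9167
  6     4,625.00     2,955.3442    17,732.0650
  7     4,625.00     2,742.7788    19,199.4517
  8    54,625.00    30,064.4470   240,515.5757
  Σ                 54,351.1720   330,444.5382
P = 54,351.1720; D_Mac = 6.07981 yrs; D_mod = 6.07981/(1+0.0775) = 5.64251 yrs.
ΔP/P ≈ -D_mod · Δy = -5.64251 × (+0.0135) = -0.076174 = -7.6174%.

-7.62%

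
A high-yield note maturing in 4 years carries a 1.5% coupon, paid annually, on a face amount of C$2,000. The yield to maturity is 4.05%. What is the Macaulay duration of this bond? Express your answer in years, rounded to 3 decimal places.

Periodic yield y = 0.0405. Discount each cash flow and weight by its year:
  t   CF        PV=CF/(1+0.0405)^t    t·PV
  1        30.00        28.8323        28.8323
  2        30.00        27.7100        55.4201
  3        30.00        26.6315        79.8944
  4     2,030.00     1,731.9195     6,927.6780
  Σ                  1,815.0933     7,091.8247
Price P = Σ PV = 1,815.0933.
Macaulay duration = Σ(t·PV) / P = 7,091.8247 / 1,815.0933 = 3.90714 years.

3.907 years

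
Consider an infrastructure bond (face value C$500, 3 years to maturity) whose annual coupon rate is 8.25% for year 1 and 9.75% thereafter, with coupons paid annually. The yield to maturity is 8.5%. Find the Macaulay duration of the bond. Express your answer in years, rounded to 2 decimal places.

Periodic yield y = 0.085. Discount each cash flow and weight by its year:
  t   CF        PV=CF/(1+0.085)^t    t·PV
  1        41.25        38.0184        38.0184
  2        48.75        41.4109        82.8219
  3       548.75       429.6208     1,288.8625
  Σ                    509.0502     1,409.7028
Price P = Σ PV = 509.0502.
Macaulay duration = Σ(t·PV) / P = 1,409.7028 / 509.0502 = 2.76928 years.

2.77 years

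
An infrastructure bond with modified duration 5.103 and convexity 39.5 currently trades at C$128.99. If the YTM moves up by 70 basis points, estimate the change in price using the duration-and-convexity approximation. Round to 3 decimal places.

Duration effect: -D_mod·Δy = -5.103 × (+0.007) = -0.035721
Convexity effect: ½·C·(Δy)² = 0.5 × 39.5 × (0.007)² = +0.00096775
ΔP/P ≈ -0.035721 + 0.00096775 = -0.03475325
ΔP ≈ 128.99 × (-0.03475325) = -4.4828217175.

-C$4.483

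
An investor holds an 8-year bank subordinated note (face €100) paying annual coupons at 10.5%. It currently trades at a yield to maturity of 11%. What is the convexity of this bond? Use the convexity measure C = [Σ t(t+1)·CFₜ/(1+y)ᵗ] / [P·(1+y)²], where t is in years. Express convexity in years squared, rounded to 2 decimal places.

With y = 0.11:
  t   CF        PV=CF/(1+0.11)^t    t·PV        t(t+1)·PV
  1        10.50         9.4595         9.4595          18.9189
  2        10.50         8.5220        17.0441          51.1322
  3        10.50         7.6775        23.0325          92.1301
  4        10.50         6.9167        27.6667         138.3335
  5        10.50         6.2312        31.1562         186.9372
  6        10.50         5.6137        33.6824         235.7766
  7        10.50         5.0574        35.4019         283.2151
  8       110.50        47.9489       383.5910       3,452.3192
  Σ                     97.4269       561.0342       4,458.7629
P = 97.4269.
Convexity = Σ t(t+1)·PV / [P·(1+y)²] = 4,458.7629 / (97.4269 × 1.232100) = 37.14406.

37.14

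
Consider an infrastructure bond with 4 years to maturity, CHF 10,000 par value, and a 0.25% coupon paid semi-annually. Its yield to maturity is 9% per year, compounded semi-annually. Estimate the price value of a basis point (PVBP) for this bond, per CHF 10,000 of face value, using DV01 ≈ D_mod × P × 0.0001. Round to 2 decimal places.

Periodic yield y = 0.045.
  t   CF        PV=CF/(1+0.045)^t    t·PV
  1        12.50        11.9617        11.9617
  2        12.50        11.4466        22.8932
  3        12.50        10.9537        32.8611
  4        12.50        10.4820        41.9281
  5        12.50        10.0306        50.1532
  6        12.50         9.5987        57.5922
  7        12.50         9.1854        64.2975
  8    10,012.50     7,040.6411    56,325.1287
  Σ                  7,114.2998    56,606.8157
P = 7,114.2998; D_Mac = 7.95677 half-year periods = 3.97838 yrs; D_mod = 3.80706 yrs.
DV01 ≈ 3.80706 × 7,114.2998 × 0.0001 = 2.708460.

CHF 2.71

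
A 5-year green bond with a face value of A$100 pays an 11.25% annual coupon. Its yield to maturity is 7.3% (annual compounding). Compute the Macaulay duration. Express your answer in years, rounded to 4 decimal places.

4.1561 years

Periodic yield y = 0.073. Discount each cash flow and weight by its year:
  t   CF        PV=CF/(1+0.073)^t    t·PV
  1        11.25        10.4846        10.4846
  2        11.25         9.7713        19.5426
  3        11.25         9.1065        27.3196
  4        11.25         8.4870        33.9480
  5       111.25        78.2170       391.0852
  Σ                    116.0665       482.3801
Price P = Σ PV = 116.0665.
Macaulay duration = Σ(t·PV) / P = 482.3801 / 116.0665 = 4.15607 years.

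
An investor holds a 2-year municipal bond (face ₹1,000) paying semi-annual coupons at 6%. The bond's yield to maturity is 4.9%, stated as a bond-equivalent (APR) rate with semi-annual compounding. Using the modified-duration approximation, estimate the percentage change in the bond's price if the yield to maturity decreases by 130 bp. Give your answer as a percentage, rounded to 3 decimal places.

Periodic yield y = 0.0245. Modified duration first:
  t   CF        PV=CF/(1+0.0245)^t    t·PV
  1        30.00        29.2826        29.2826
  2        30.00        28.5823        57.1646
  3        30.00        27.8988        83.6964
  4     1,030.00       934.9521     3,739.8085
  Σ                  1,020.7158     3,909.9521
P = 1,020.7158; D_Mac = 3.83060 half-year periods = 1.91530 yrs; D_mod = 1.91530/(1+0.0245) = 1.86950 yrs.
ΔP/P ≈ -D_mod · Δy = -1.86950 × (-0.013) = +0.024303 = +2.4303%.

+2.430%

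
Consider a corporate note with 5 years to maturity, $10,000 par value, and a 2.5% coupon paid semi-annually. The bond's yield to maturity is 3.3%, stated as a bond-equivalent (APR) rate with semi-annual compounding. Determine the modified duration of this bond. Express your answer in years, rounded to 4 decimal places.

4.6482 years

Periodic yield y = 0.0165. First find Macaulay duration:
  t   CF        PV=CF/(1+0.0165)^t    t·PV
  1       125.00       122.9710       122.9710
  2       125.00       120.9749       241.9498
  3       125.00       119.0112       357.0336
  4       125.00       117.0794       468.3176
  5       125.00       115.1789       575.8947
  6       125.00       113.3093       679.8560
  7       125.00       111.4701       780.2906
  8       125.00       109.6607       877.2855
  9       125.00       107.8807       970.9259
  10   10,125.00     8,596.4908    85,964.9079
  Σ                  9,634.0270    91,039.4326
P = 9,634.0270; Macaulay duration = 91,039.4326 / 9,634.0270 = 9.44978 half-year periods = 4.72489 years.
Modified duration = D_Mac / (1 + y) = 4.72489 / 1.0165 = 4.64819 years.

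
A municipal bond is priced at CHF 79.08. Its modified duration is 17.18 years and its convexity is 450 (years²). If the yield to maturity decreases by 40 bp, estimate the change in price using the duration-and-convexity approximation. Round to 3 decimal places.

Duration effect: -D_mod·Δy = -17.18 × (-0.004) = +0.068720
Convexity effect: ½·C·(Δy)² = 0.5 × 450 × (-0.004)² = +0.0036000
ΔP/P ≈ +0.068720 + 0.0036000 = +0.072320
ΔP ≈ 79.08 × (+0.072320) = +5.7190656.

+CHF 5.719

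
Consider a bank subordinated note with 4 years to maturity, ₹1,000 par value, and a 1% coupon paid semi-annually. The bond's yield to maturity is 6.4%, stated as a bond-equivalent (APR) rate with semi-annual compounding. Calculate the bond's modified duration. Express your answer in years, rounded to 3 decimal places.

Periodic yield y = 0.032. First find Macaulay duration:
  t   CF        PV=CF/(1+0.032)^t    t·PV
  1         5.00         4.8450         4.8450
  2         5.00         4.6947         9.3895
  3         5.00         4.5492        13.6475
  4         5.00         4.4081        17.6324
  5         5.00         4.2714        21.3571
  6         5.00         4.1390        24.8338
  7         5.00         4.0106        28.0744
  8     1,005.00       781.1393     6,249.1143
  Σ                    812.0572     6,368.8938
P = 812.0572; Macaulay duration = 6,368.8938 / 812.0572 = 7.84291 half-year periods = 3.92146 years.
Modified duration = D_Mac / (1 + y) = 3.92146 / 1.032 = 3.79986 years.

3.800 years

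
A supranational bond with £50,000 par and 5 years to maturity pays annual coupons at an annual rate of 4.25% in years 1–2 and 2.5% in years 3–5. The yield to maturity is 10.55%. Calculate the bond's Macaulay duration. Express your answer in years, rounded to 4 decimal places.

Periodic yield y = 0.1055. Discount each cash flow and weight by its year:
  t   CF        PV=CF/(1+0.1055)^t    t·PV
  1     2,125.00     1,922.2071     1,922.2071
  2     2,125.00     1,738.7672     3,477.5344
  3     1,250.00       925.1961     2,775.5882
  4     1,250.00       836.9028     3,347.6112
  5    51,250.00    31,038.4579   155,192.2893
  Σ                 36,461.5311   166,715.2302
Price P = Σ PV = 36,461.5311.
Macaulay duration = Σ(t·PV) / P = 166,715.2302 / 36,461.5311 = 4.57236 years.

4.5724 years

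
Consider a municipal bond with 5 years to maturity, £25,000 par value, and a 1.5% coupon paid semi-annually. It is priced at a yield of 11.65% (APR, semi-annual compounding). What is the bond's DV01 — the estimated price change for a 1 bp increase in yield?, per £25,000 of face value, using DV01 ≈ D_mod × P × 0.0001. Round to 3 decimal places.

Periodic yield y = 0.05825.
  t   CF        PV=CF/(1+0.05825)^t    t·PV
  1       187.50       177.1793       177.1793
  2       187.50       167.4267       334.8534
  3       187.50       158.2109       474.6327
  4       187.50       149.5024       598.0096
  5       187.50       141.2732       706.3662
  6       187.50       133.4970       800.9822
  7       187.50       126.1489       883.0420
  8       187.50       119.2052       953.6413
  9       187.50       112.6437     1,013.7930
  10   25,187.50    14,298.8889   142,988.8891
  Σ                 15,583.9762   148,931.3888
P = 15,583.9762; D_Mac = 9.55670 half-year periods = 4.77835 yrs; D_mod = 4.51533 yrs.
DV01 ≈ 4.51533 × 15,583.9762 × 0.0001 = 7.036683.

£7.037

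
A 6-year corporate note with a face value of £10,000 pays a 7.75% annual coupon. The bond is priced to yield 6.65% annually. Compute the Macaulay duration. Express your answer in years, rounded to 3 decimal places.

5.047 years

Periodic yield y = 0.0665. Discount each cash flow and weight by its year:
  t   CF        PV=CF/(1+0.0665)^t    t·PV
  1       775.00       726.6760       726.6760
  2       775.00       681.3653     1,362.7305
  3       775.00       638.8798     1,916.6393
  4       775.00       599.0434     2,396.1735
  5       775.00       561.6909     2,808.4546
  6    10,775.00     7,322.3776    43,934.2655
  Σ                 10,530.0329    53,144.9394
Price P = Σ PV = 10,530.0329.
Macaulay duration = Σ(t·PV) / P = 53,144.9394 / 10,530.0329 = 5.04699 years.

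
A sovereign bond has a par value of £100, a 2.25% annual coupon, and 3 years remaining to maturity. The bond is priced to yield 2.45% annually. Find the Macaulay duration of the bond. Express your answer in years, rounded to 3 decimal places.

2.934 years

Periodic yield y = 0.0245. Discount each cash flow and weight by its year:
  t   CF        PV=CF/(1+0.0245)^t    t·PV
  1         2.25         2.1962         2.1962
  2         2.25         2.1437         4.2873
  3       102.25        95.0884       285.2651
  Σ                     99.4282       291.7487
Price P = Σ PV = 99.4282.
Macaulay duration = Σ(t·PV) / P = 291.7487 / 99.4282 = 2.93426 years.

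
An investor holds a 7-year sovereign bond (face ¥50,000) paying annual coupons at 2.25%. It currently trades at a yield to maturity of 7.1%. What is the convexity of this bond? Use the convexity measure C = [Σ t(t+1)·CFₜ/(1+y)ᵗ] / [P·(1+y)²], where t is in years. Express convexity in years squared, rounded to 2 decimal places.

With y = 0.071:
  t   CF        PV=CF/(1+0.071)^t    t·PV        t(t+1)·PV
  1     1,125.00     1,050.4202     1,050.4202       2,100.8403
  2     1,125.00       980.7845     1,961.5689       5,884.7068
  3     1,125.00       915.7651     2,747.2954      10,989.1817
  4     1,125.00       855.0562     3,420.2246      17,101.1232
  5     1,125.00       798.3718     3,991.8588      23,951.1529
  6     1,125.00       745.4452     4,472.6709      31,308.6966
  7    51,125.00    31,630.5705   221,413.9936   1,771,311.9485
  Σ                 36,976.4134   239,058.0325   1,862,647.6500
P = 36,976.4134.
Convexity = Σ t(t+1)·PV / [P·(1+y)²] = 1,862,647.6500 / (36,976.4134 × 1.147041) = 43.91643.

43.92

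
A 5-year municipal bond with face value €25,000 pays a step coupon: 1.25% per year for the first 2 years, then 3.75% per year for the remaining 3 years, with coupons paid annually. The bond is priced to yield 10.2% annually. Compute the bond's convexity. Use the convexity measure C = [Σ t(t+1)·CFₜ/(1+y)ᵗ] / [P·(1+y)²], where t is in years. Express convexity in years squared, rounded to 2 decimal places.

With y = 0.102:
  t   CF        PV=CF/(1+0.102)^t    t·PV        t(t+1)·PV
  1       312.50       283.5753       283.5753         567.1506
  2       312.50       257.3279       514.6557       1,543.9672
  3       937.50       700.5296     2,101.5888       8,406.3552
  4       937.50       635.6893     2,542.7572      12,713.7859
  5    25,937.50    15,959.5316    79,797.6581     478,785.9485
  Σ                 17,836.6537    85,240.2351     502,017.2076
P = 17,836.6537.
Convexity = Σ t(t+1)·PV / [P·(1+y)²] = 502,017.2076 / (17,836.6537 × 1.214404) = 23.17619.

23.18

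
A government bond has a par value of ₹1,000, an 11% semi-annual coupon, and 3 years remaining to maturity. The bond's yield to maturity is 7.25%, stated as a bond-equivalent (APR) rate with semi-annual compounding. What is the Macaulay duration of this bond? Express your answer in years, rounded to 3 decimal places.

Periodic yield y = 0.03625. Discount each cash flow and weight by its period:
  t   CF        PV=CF/(1+0.03625)^t    t·PV
  1        55.00        53.0760        53.0760
  2        55.00        51.2193       102.4386
  3        55.00        49.4275       148.2826
  4        55.00        47.6985       190.7939
  5        55.00        46.0299       230.1495
  6     1,055.00       852.0502     5,112.3014
  Σ                  1,099.5014     5,837.0420
Price P = Σ PV = 1,099.5014.
Macaulay duration = Σ(t·PV) / P = 5,837.0420 / 1,099.5014 = 5.30881 half-year periods.
In years: 5.30881 / 2 = 2.65440 years.

2.654 years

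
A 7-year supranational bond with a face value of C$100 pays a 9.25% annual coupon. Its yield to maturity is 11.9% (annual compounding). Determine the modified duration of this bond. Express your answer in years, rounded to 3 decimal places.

4.772 years

Periodic yield y = 0.119. First find Macaulay duration:
  t   CF        PV=CF/(1+0.119)^t    t·PV
  1         9.25         8.2663         8.2663
  2         9.25         7.3872        14.7745
  3         9.25         6.6016        19.8049
  4         9.25         5.8996        23.5983
  5         9.25         5.2722        26.3610
  6         9.25         4.7115        28.2691
  7       109.25        49.7291       348.1039
  Σ                     87.8676       469.1780
P = 87.8676; Macaulay duration = 469.1780 / 87.8676 = 5.33960 years.
Modified duration = D_Mac / (1 + y) = 5.33960 / 1.119 = 4.77176 years.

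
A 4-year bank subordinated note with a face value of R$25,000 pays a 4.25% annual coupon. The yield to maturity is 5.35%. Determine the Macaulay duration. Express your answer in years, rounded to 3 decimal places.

3.757 years

Periodic yield y = 0.0535. Discount each cash flow and weight by its year:
  t   CF        PV=CF/(1+0.0535)^t    t·PV
  1     1,062.50     1,008.5430     1,008.5430
  2     1,062.50       957.3260     1,914.6520
  3     1,062.50       908.7100     2,726.1301
  4    26,062.50    21,158.1608    84,632.6430
  Σ                 24,032.7397    90,281.9681
Price P = Σ PV = 24,032.7397.
Macaulay duration = Σ(t·PV) / P = 90,281.9681 / 24,032.7397 = 3.75662 years.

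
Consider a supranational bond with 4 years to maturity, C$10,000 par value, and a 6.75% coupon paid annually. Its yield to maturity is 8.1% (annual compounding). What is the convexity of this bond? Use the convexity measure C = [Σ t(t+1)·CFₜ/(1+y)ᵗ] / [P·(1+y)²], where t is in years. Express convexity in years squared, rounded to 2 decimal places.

15.00

With y = 0.081:
  t   CF        PV=CF/(1+0.081)^t    t·PV        t(t+1)·PV
  1       675.00       624.4218       624.4218       1,248.8437
  2       675.00       577.6335     1,155.2670       3,465.8011
  3       675.00       534.3511     1,603.0532       6,412.2130
  4    10,675.00     7,817.4499    31,269.7997     156,348.9984
  Σ                  9,553.8564    34,652.5418     167,475.8562
P = 9,553.8564.
Convexity = Σ t(t+1)·PV / [P·(1+y)²] = 167,475.8562 / (9,553.8564 × 1.168561) = 15.00107.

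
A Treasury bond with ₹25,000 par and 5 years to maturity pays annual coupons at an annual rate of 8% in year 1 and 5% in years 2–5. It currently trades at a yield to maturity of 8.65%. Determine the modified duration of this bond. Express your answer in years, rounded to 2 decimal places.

4.04 years

Periodic yield y = 0.0865. First find Macaulay duration:
  t   CF        PV=CF/(1+0.0865)^t    t·PV
  1     2,000.00     1,840.7731     1,840.7731
  2     1,250.00     1,058.8893     2,117.7786
  3     1,250.00       974.5875     2,923.7624
  4     1,250.00       896.9972     3,587.9888
  5    26,250.00    17,337.2677    86,686.3384
  Σ                 22,108.5148    97,156.6413
P = 22,108.5148; Macaulay duration = 97,156.6413 / 22,108.5148 = 4.39453 years.
Modified duration = D_Mac / (1 + y) = 4.39453 / 1.0865 = 4.04467 years.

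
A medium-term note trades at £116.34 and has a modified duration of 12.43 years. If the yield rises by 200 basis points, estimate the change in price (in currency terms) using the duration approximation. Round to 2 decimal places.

-£28.92

Duration approximation: ΔP/P ≈ -D_mod · Δy = -12.43 × (+0.02) = -0.248600.
ΔP ≈ 116.34 × (-0.248600) = -28.922124.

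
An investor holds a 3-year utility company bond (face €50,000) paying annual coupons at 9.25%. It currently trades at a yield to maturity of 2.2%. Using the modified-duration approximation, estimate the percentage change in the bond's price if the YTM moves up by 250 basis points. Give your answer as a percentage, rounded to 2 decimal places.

Periodic yield y = 0.022. Modified duration first:
  t   CF        PV=CF/(1+0.022)^t    t·PV
  1     4,625.00     4,525.4403     4,525.4403
  2     4,625.00     4,428.0238     8,856.0476
  3    54,625.00    51,172.7507   153,518.2522
  Σ                 60,126.2148   166,899.7401
P = 60,126.2148; D_Mac = 2.77582 yrs; D_mod = 2.77582/(1+0.022) = 2.71607 yrs.
ΔP/P ≈ -D_mod · Δy = -2.71607 × (+0.025) = -0.067902 = -6.7902%.

-6.79%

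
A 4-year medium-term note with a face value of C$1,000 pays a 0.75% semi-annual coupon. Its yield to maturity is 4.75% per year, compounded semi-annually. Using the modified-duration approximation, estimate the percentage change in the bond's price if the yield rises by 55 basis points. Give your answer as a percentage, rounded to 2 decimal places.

-2.12%

Periodic yield y = 0.02375. Modified duration first:
  t   CF        PV=CF/(1+0.02375)^t    t·PV
  1         3.75         3.6630         3.6630
  2         3.75         3.5780         7.1561
  3         3.75         3.4950        10.4851
  4         3.75         3.4139        13.6558
  5         3.75         3.3347        16.6737
  6         3.75         3.2574        19.5443
  7         3.75         3.1818        22.2727
  8     1,003.75       831.9060     6,655.2477
  Σ                    855.8299     6,748.6982
P = 855.8299; D_Mac = 7.88556 half-year periods = 3.94278 yrs; D_mod = 3.94278/(1+0.02375) = 3.85131 yrs.
ΔP/P ≈ -D_mod · Δy = -3.85131 × (+0.0055) = -0.021182 = -2.1182%.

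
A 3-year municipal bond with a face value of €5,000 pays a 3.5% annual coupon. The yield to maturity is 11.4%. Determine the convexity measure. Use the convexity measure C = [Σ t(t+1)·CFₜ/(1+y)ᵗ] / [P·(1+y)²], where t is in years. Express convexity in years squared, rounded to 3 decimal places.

With y = 0.114:
  t   CF        PV=CF/(1+0.114)^t    t·PV        t(t+1)·PV
  1       175.00       157.0916       157.0916         314.1831
  2       175.00       141.0158       282.0315         846.0946
  3     5,175.00     3,743.3013    11,229.9038      44,919.6152
  Σ                  4,041.4086    11,669.0269      46,079.8930
P = 4,041.4086.
Convexity = Σ t(t+1)·PV / [P·(1+y)²] = 46,079.8930 / (4,041.4086 × 1.240996) = 9.18773.

9.188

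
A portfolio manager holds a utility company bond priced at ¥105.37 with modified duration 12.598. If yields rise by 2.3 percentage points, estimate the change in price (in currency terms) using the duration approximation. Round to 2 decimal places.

-¥30.53

Duration approximation: ΔP/P ≈ -D_mod · Δy = -12.598 × (+0.023) = -0.289754.
ΔP ≈ 105.37 × (-0.289754) = -30.53137898.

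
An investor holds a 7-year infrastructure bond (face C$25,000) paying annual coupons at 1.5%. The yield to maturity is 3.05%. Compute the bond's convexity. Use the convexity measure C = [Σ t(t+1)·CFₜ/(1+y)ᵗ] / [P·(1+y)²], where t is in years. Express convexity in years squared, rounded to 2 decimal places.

With y = 0.0305:
  t   CF        PV=CF/(1+0.0305)^t    t·PV        t(t+1)·PV
  1       375.00       363.9010       363.9010         727.8020
  2       375.00       353.1305       706.2611       2,118.7832
  3       375.00       342.6788     1,028.0365       4,112.1460
  4       375.00       332.5365     1,330.1459       6,650.7294
  5       375.00       322.6943     1,613.4715       9,680.8288
  6       375.00       313.1434     1,878.8605      13,152.0237
  7    25,375.00    20,562.2236   143,935.5654   1,151,484.5233
  Σ                 22,590.3082   150,856.2419   1,187,926.8364
P = 22,590.3082.
Convexity = Σ t(t+1)·PV / [P·(1+y)²] = 1,187,926.8364 / (22,590.3082 × 1.061930) = 49.51896.

49.52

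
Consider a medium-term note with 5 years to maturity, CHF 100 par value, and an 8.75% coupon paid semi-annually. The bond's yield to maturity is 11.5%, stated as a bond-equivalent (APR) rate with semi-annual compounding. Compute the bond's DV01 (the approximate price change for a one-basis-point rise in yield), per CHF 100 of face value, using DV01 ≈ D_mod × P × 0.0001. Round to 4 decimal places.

CHF 0.0348

Periodic yield y = 0.0575.
  t   CF        PV=CF/(1+0.0575)^t    t·PV
  1        4.375         4.1371         4.1371
  2        4.375         3.9122         7.8243
  3        4.375         3.6994        11.0983
  4        4.375         3.4983        13.9932
  5        4.375         3.3081        16.5404
  6        4.375         3.1282        18.7693
  7        4.375         2.9581        20.7068
  8        4.375         2.7973        22.3782
  9        4.375         2.6452        23.8066
  10     104.375        59.6750       596.7504
  Σ                     89.7589       736.0047
P = 89.7589; D_Mac = 8.19979 half-year periods = 4.09990 yrs; D_mod = 3.87697 yrs.
DV01 ≈ 3.87697 × 89.7589 × 0.0001 = 0.034799.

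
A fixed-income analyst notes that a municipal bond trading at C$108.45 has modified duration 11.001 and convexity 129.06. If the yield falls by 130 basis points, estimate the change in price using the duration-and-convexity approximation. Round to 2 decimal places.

+C$16.69

Duration effect: -D_mod·Δy = -11.001 × (-0.013) = +0.143013
Convexity effect: ½·C·(Δy)² = 0.5 × 129.06 × (-0.013)² = +0.01090557
ΔP/P ≈ +0.143013 + 0.01090557 = +0.15391857
ΔP ≈ 108.45 × (+0.15391857) = +16.6924689165.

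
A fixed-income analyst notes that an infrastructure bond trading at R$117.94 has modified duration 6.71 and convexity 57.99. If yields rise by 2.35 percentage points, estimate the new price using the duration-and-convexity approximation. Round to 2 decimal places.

Duration effect: -D_mod·Δy = -6.71 × (+0.0235) = -0.157685
Convexity effect: ½·C·(Δy)² = 0.5 × 57.99 × (0.0235)² = +0.01601248875
ΔP/P ≈ -0.157685 + 0.01601248875 = -0.14167251125
New price ≈ 117.94 × (1 - 0.14167251125) = 101.231144023175.

R$101.23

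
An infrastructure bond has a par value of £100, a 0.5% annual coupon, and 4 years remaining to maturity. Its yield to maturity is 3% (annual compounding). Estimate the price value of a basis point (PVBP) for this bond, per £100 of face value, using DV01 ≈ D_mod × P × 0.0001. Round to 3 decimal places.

£0.035

Periodic yield y = 0.03.
  t   CF        PV=CF/(1+0.03)^t    t·PV
  1         0.50         0.4854         0.4854
  2         0.50         0.4713         0.9426
  3         0.50         0.4576         1.3727
  4       100.50        89.2929       357.1718
  Σ                     90.7073       359.9725
P = 90.7073; D_Mac = 3.96851 yrs; D_mod = 3.85292 yrs.
DV01 ≈ 3.85292 × 90.7073 × 0.0001 = 0.034949.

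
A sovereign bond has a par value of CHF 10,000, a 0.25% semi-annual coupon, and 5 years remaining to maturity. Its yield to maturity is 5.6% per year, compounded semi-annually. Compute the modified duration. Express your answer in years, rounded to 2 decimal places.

4.83 years

Periodic yield y = 0.028. First find Macaulay duration:
  t   CF        PV=CF/(1+0.028)^t    t·PV
  1        12.50        12.1595        12.1595
  2        12.50        11.8283        23.6567
  3        12.50        11.5062        34.5185
  4        12.50        11.1928        44.7711
  5        12.50        10.8879        54.4395
  6        12.50        10.5914        63.5481
  7        12.50        10.3029        72.1201
  8        12.50        10.0222        80.1780
  9        12.50         9.7493        87.7434
  10   10,012.50     7,596.4622    75,964.6222
  Σ                  7,694.7027    76,437.7571
P = 7,694.7027; Macaulay duration = 76,437.7571 / 7,694.7027 = 9.93382 half-year periods = 4.96691 years.
Modified duration = D_Mac / (1 + y) = 4.96691 / 1.028 = 4.83162 years.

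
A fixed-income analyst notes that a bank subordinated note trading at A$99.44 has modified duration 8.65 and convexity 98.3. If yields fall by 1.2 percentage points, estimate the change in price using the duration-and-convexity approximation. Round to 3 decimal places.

+A$11.026

Duration effect: -D_mod·Δy = -8.65 × (-0.012) = +0.103800
Convexity effect: ½·C·(Δy)² = 0.5 × 98.3 × (-0.012)² = +0.0070776
ΔP/P ≈ +0.103800 + 0.0070776 = +0.1108776
ΔP ≈ 99.44 × (+0.1108776) = +11.025668544.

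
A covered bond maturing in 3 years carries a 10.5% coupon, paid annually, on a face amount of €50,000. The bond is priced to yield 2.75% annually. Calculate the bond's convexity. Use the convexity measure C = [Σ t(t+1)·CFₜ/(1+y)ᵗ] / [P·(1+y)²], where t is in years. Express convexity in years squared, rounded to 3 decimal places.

With y = 0.0275:
  t   CF        PV=CF/(1+0.0275)^t    t·PV        t(t+1)·PV
  1     5,250.00     5,109.4891     5,109.4891      10,218.9781
  2     5,250.00     4,972.7387     9,945.4775      29,836.4324
  3    55,250.00    50,931.5380   152,794.6139     611,178.4557
  Σ                 61,013.7658   167,849.5804     651,233.8662
P = 61,013.7658.
Convexity = Σ t(t+1)·PV / [P·(1+y)²] = 651,233.8662 / (61,013.7658 × 1.055756) = 10.10987.

10.110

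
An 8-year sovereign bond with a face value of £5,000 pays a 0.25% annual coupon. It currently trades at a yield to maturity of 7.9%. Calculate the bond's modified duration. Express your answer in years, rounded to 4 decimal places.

Periodic yield y = 0.079. First find Macaulay duration:
  t   CF        PV=CF/(1+0.079)^t    t·PV
  1        12.50        11.5848        11.5848
  2        12.50        10.7366        21.4732
  3        12.50         9.9505        29.8516
  4        12.50         9.2220        36.8879
  5        12.50         8.5468        42.7339
  6        12.50         7.9210        47.5261
  7        12.50         7.3411        51.3876
  8     5,012.50     2,728.2416    21,825.9329
  Σ                  2,793.5444    22,067.3780
P = 2,793.5444; Macaulay duration = 22,067.3780 / 2,793.5444 = 7.89942 years.
Modified duration = D_Mac / (1 + y) = 7.89942 / 1.079 = 7.32106 years.

7.3211 years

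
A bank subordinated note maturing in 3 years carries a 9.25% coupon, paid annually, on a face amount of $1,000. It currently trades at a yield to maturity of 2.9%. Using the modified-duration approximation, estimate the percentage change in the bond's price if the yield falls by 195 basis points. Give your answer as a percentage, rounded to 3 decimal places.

Periodic yield y = 0.029. Modified duration first:
  t   CF        PV=CF/(1+0.029)^t    t·PV
  1        92.50        89.8931        89.8931
  2        92.50        87.3597       174.7193
  3     1,092.50     1,002.7099     3,008.1298
  Σ                  1,179.9627     3,272.7423
P = 1,179.9627; D_Mac = 2.77360 yrs; D_mod = 2.77360/(1+0.029) = 2.69543 yrs.
ΔP/P ≈ -D_mod · Δy = -2.69543 × (-0.0195) = +0.052561 = +5.2561%.

+5.256%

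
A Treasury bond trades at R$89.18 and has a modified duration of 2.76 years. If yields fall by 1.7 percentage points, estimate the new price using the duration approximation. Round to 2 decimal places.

Duration approximation: ΔP/P ≈ -D_mod · Δy = -2.76 × (-0.017) = +0.046920.
New price ≈ 89.18 × (1 + 0.046920) = 93.3643256.

R$93.36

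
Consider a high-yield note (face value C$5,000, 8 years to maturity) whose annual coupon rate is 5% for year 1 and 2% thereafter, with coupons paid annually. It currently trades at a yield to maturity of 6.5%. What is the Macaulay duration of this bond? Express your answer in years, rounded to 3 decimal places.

Periodic yield y = 0.065. Discount each cash flow and weight by its year:
  t   CF        PV=CF/(1+0.065)^t    t·PV
  1       250.00       234.7418       234.7418
  2       100.00        88.1659       176.3319
  3       100.00        82.7849       248.3547
  4       100.00        77.7323       310.9292
  5       100.00        72.9881       364.9404
  6       100.00        68.5334       411.2005
  7       100.00        64.3506       450.4544
  8     5,100.00     3,081.5791    24,652.6325
  Σ                  3,770.8761    26,849.5853
Price P = Σ PV = 3,770.8761.
Macaulay duration = Σ(t·PV) / P = 26,849.5853 / 3,770.8761 = 7.12025 years.

7.120 years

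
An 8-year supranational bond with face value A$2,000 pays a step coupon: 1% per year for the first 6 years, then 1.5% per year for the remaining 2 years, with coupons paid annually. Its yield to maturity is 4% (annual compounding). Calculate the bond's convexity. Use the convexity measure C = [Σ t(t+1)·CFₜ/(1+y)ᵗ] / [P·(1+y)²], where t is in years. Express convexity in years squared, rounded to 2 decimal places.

With y = 0.04:
  t   CF        PV=CF/(1+0.04)^t    t·PV        t(t+1)·PV
  1        20.00        19.2308        19.2308          38.4615
  2        20.00        18.4911        36.9822         110.9467
  3        20.00        17.7799        53.3398         213.3591
  4        20.00        17.0961        68.3843         341.9217
  5        20.00        16.4385        82.1927         493.1563
  6        20.00        15.8063        94.8377         663.8642
  7        30.00        22.7975       159.5827       1,276.6619
  8     2,030.00     1,483.3011    11,866.4089     106,797.6804
  Σ                  1,610.9414    12,380.9593     109,936.0518
P = 1,610.9414.
Convexity = Σ t(t+1)·PV / [P·(1+y)²] = 109,936.0518 / (1,610.9414 × 1.081600) = 63.09482.

63.09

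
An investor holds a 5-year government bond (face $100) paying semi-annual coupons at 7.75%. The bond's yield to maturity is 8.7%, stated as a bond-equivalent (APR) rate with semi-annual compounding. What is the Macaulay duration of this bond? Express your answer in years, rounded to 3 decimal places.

4.221 years

Periodic yield y = 0.0435. Discount each cash flow and weight by its period:
  t   CF        PV=CF/(1+0.0435)^t    t·PV
  1        3.875         3.7135         3.7135
  2        3.875         3.5587         7.1173
  3        3.875         3.4103        10.2309
  4        3.875         3.2681        13.0726
  5        3.875         3.1319        15.6596
  6        3.875         3.0014        18.0081
  7        3.875         2.8762        20.1337
  8        3.875         2.7563        22.0507
  9        3.875         2.6414        23.7729
  10     103.875        67.8557       678.5573
  Σ                     96.2136       812.3165
Price P = Σ PV = 96.2136.
Macaulay duration = Σ(t·PV) / P = 812.3165 / 96.2136 = 8.44285 half-year periods.
In years: 8.44285 / 2 = 4.22142 years.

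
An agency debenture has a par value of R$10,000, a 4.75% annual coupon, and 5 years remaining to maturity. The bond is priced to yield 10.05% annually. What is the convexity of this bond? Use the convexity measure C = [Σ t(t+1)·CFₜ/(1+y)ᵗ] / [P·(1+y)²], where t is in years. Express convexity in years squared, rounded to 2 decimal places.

With y = 0.1005:
  t   CF        PV=CF/(1+0.1005)^t    t·PV        t(t+1)·PV
  1       475.00       431.6220       431.6220         863.2440
  2       475.00       392.2054       784.4107       2,353.2321
  3       475.00       356.3883     1,069.1650       4,276.6599
  4       475.00       323.8422     1,295.3687       6,476.8437
  5    10,475.00     6,489.3888    32,446.9442     194,681.6650
  Σ                  7,993.4467    36,027.5106     208,651.6447
P = 7,993.4467.
Convexity = Σ t(t+1)·PV / [P·(1+y)²] = 208,651.6447 / (7,993.4467 × 1.211100) = 21.55300.

21.55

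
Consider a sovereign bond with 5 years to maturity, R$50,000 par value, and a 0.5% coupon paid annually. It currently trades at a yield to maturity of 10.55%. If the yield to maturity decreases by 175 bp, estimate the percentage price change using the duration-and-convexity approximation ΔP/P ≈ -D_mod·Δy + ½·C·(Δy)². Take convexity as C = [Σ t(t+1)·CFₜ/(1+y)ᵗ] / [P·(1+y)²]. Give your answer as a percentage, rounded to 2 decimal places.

+8.18%

With y = 0.1055:
  t   CF        PV=CF/(1+0.1055)^t    t·PV        t(t+1)·PV
  1       250.00       226.1420       226.1420         452.2840
  2       250.00       204.5608       409.1217       1,227.3651
  3       250.00       185.0392       555.1176       2,220.4705
  4       250.00       167.3806       669.5222       3,347.6112
  5    50,250.00    30,432.8294   152,164.1470     912,984.8822
  Σ                 31,215.9520   154,024.0506     920,232.6130
P = 31,215.9520; D_Mac = 4.93415 yrs; D_mod = 4.46327 yrs; C = 24.12146.
Duration effect: -4.46327 × (-0.0175) = +0.078107
Convexity effect: 0.5 × 24.12146 × (-0.0175)² = +0.0036936
ΔP/P ≈ +0.078107 + 0.0036936 = +0.081801 = +8.1801%.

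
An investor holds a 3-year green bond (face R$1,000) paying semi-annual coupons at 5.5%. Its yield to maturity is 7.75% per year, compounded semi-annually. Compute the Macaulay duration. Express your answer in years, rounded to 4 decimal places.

Periodic yield y = 0.03875. Discount each cash flow and weight by its period:
  t   CF        PV=CF/(1+0.03875)^t    t·PV
  1        27.50        26.4741        26.4741
  2        27.50        25.4865        50.9730
  3        27.50        24.5358        73.6073
  4        27.50        23.6205        94.4819
  5        27.50        22.7393       113.6966
  6     1,027.50       817.9290     4,907.5740
  Σ                    940.7852     5,266.8070
Price P = Σ PV = 940.7852.
Macaulay duration = Σ(t·PV) / P = 5,266.8070 / 940.7852 = 5.59831 half-year periods.
In years: 5.59831 / 2 = 2.79915 years.

2.7992 years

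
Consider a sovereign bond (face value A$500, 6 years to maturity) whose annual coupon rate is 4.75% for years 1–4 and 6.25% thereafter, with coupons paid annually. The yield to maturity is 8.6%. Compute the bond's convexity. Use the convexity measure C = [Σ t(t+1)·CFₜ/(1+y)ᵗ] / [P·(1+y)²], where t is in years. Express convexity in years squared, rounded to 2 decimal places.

With y = 0.086:
  t   CF        PV=CF/(1+0.086)^t    t·PV        t(t+1)·PV
  1        23.75        21.8692        21.8692          43.7385
  2        23.75        20.1374        40.2749         120.8246
  3        23.75        18.5427        55.6282         222.5130
  4        23.75        17.0744        68.2974         341.4871
  5        31.25        20.6872       103.4358         620.6148
  6       531.25       323.8322     1,942.9930      13,600.9512
  Σ                    422.1431     2,232.4986      14,950.1292
P = 422.1431.
Convexity = Σ t(t+1)·PV / [P·(1+y)²] = 14,950.1292 / (422.1431 × 1.179396) = 30.02794.

30.03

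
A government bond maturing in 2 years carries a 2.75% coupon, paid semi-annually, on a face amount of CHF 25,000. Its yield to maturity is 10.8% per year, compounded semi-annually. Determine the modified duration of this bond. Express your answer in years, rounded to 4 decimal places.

1.8557 years

Periodic yield y = 0.054. First find Macaulay duration:
  t   CF        PV=CF/(1+0.054)^t    t·PV
  1       343.75       326.1385       326.1385
  2       343.75       309.4293       618.8587
  3       343.75       293.5762       880.7287
  4    25,343.75    20,535.6490    82,142.5959
  Σ                 21,464.7931    83,968.3218
P = 21,464.7931; Macaulay duration = 83,968.3218 / 21,464.7931 = 3.91191 half-year periods = 1.95595 years.
Modified duration = D_Mac / (1 + y) = 1.95595 / 1.054 = 1.85574 years.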